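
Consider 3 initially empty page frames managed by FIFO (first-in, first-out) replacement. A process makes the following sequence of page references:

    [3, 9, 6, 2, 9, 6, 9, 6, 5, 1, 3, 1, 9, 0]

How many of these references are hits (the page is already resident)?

5

3 -> fault, frames {3}
9 -> fault, frames {3,9}
6 -> fault, frames {3,9,6}
2 -> fault, evict 3, frames {9,6,2}
9 -> hit
6 -> hit
9 -> hit
6 -> hit
5 -> fault, evict 9, frames {6,2,5}
1 -> fault, evict 6, frames {2,5,1}
3 -> fault, evict 2, frames {5,1,3}
1 -> hit
9 -> fault, evict 5, frames {1,3,9}
0 -> fault, evict 1, frames {3,9,0}
Hits: 5.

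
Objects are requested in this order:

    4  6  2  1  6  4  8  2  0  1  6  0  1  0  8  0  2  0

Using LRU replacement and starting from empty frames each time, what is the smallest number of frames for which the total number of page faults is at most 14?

3

f=1: 18 faults
f=2: 15 faults
f=3: 12 faults
f=4: 11 faults
f=5: 8 faults
f=6: 6 faults
Smallest f with faults ≤ 14 is 3.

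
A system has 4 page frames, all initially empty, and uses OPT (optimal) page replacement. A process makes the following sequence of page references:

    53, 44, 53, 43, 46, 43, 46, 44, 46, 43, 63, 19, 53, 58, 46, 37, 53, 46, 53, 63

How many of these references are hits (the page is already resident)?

12

53: miss, frames [53]
44: miss, frames [53, 44]
53: hit
43: miss, frames [53, 44, 43]
46: miss, frames [53, 44, 43, 46]
43: hit
46: hit
44: hit
46: hit
43: hit
63: miss, evict 43, frames [53, 44, 46, 63]
19: miss, evict 44, frames [53, 46, 63, 19]
53: hit
58: miss, evict 19, frames [53, 46, 63, 58]
46: hit
37: miss, evict 58, frames [53, 46, 63, 37]
53: hit
46: hit
53: hit
63: hit
Hits: 12.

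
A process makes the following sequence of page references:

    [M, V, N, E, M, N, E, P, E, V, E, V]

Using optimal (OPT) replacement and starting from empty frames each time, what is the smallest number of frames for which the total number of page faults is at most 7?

f=1: 12 faults
f=2: 7 faults
f=3: 6 faults
f=4: 5 faults
f=5: 5 faults
Smallest f with faults ≤ 7 is 2.

2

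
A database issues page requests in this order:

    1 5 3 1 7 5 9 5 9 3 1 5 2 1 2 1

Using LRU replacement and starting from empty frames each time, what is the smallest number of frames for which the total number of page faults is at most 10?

f=1: 16 faults
f=2: 12 faults
f=3: 10 faults
f=4: 8 faults
f=5: 6 faults
f=6: 6 faults
Smallest f with faults ≤ 10 is 3.

3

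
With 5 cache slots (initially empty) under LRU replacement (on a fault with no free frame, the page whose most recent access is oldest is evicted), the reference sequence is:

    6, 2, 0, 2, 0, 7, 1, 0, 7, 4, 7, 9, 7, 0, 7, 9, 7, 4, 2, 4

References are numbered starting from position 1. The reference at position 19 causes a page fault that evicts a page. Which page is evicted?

1

pos 1: 6 -> fault, frames [6]
pos 2: 2 -> fault, frames [6, 2]
pos 3: 0 -> fault, frames [6, 2, 0]
pos 4: 2 -> hit
pos 5: 0 -> hit
pos 6: 7 -> fault, frames [6, 2, 0, 7]
pos 7: 1 -> fault, frames [6, 2, 0, 7, 1]
pos 8: 0 -> hit
pos 9: 7 -> hit
pos 10: 4 -> fault, evict 6, frames [2, 1, 0, 7, 4]
pos 11: 7 -> hit
pos 12: 9 -> fault, evict 2, frames [1, 0, 4, 7, 9]
pos 13: 7 -> hit
pos 14: 0 -> hit
pos 15: 7 -> hit
pos 16: 9 -> hit
pos 17: 7 -> hit
pos 18: 4 -> hit
pos 19: 2 -> fault, evict 1, frames [0, 9, 7, 4, 2]
At position 19, page 1 is evicted.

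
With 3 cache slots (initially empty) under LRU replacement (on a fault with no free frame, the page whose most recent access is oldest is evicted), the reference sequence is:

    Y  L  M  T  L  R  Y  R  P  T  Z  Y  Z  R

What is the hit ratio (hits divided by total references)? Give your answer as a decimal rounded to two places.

Y -> miss, frames {Y}
L -> miss, frames {Y,L}
M -> miss, frames {Y,L,M}
T -> miss, evict Y, frames {L,M,T}
L -> hit
R -> miss, evict M, frames {T,L,R}
Y -> miss, evict T, frames {L,R,Y}
R -> hit
P -> miss, evict L, frames {Y,R,P}
T -> miss, evict Y, frames {R,P,T}
Z -> miss, evict R, frames {P,T,Z}
Y -> miss, evict P, frames {T,Z,Y}
Z -> hit
R -> miss, evict T, frames {Y,Z,R}
Hits: 3 of 14 references → 3/14 = 0.2143.

0.21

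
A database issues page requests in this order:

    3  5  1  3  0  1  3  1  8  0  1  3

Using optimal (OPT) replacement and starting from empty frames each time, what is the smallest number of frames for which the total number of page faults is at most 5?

f=1: 12 faults
f=2: 8 faults
f=3: 6 faults
f=4: 5 faults
f=5: 5 faults
Smallest f with faults ≤ 5 is 4.

4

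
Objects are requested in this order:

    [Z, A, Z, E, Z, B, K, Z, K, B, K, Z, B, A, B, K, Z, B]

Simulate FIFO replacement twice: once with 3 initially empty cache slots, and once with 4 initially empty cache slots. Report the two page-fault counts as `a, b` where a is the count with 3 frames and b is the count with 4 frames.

10, 7

3 frames: F F . F . F F F . . . . . F F F F . → 10 faults.
4 frames: F F . F . F F F . . . . . F . . . . → 7 faults.
7 < 10: adding a frame reduced faults, as is typical.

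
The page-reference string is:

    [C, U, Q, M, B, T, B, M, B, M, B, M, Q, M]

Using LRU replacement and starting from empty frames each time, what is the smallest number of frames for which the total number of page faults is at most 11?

f=1: 14 faults
f=2: 8 faults
f=3: 7 faults
f=4: 6 faults
f=5: 6 faults
f=6: 6 faults
Smallest f with faults ≤ 11 is 2.

2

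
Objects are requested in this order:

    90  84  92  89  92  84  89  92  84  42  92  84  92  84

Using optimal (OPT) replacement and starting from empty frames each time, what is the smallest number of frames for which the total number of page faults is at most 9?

2

f=1: 14 faults
f=2: 8 faults
f=3: 5 faults
f=4: 5 faults
f=5: 5 faults
Smallest f with faults ≤ 9 is 2.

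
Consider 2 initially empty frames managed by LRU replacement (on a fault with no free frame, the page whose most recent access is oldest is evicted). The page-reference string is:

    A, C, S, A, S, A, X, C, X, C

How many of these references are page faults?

6

A -> miss, frames (A)
C -> miss, frames (A C)
S -> miss, evict A, frames (C S)
A -> miss, evict C, frames (S A)
S -> hit
A -> hit
X -> miss, evict S, frames (A X)
C -> miss, evict A, frames (X C)
X -> hit
C -> hit
Page faults: 6.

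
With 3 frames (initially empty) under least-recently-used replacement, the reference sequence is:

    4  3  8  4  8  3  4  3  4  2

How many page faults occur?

4

4 -> miss, frames (4)
3 -> miss, frames (4 3)
8 -> miss, frames (4 3 8)
4 -> hit
8 -> hit
3 -> hit
4 -> hit
3 -> hit
4 -> hit
2 -> miss, evict 8, frames (3 4 2)
Page faults: 4.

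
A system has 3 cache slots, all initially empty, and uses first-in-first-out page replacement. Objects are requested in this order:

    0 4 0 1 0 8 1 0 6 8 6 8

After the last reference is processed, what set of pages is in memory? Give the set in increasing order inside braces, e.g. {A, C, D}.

{0, 6, 8}

0 → miss, frames (0)
4 → miss, frames (0 4)
0 → hit
1 → miss, frames (0 4 1)
0 → hit
8 → miss, evict 0, frames (4 1 8)
1 → hit
0 → miss, evict 4, frames (1 8 0)
6 → miss, evict 1, frames (8 0 6)
8 → hit
6 → hit
8 → hit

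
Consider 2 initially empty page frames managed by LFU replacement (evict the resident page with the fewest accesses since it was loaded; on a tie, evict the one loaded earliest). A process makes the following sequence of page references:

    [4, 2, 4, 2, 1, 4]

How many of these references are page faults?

4 -> fault, frames [4]
2 -> fault, frames [4, 2]
4 -> hit
2 -> hit
1 -> fault, evict 4, frames [2, 1]
4 -> fault, evict 1, frames [2, 4]
Page faults: 4.

4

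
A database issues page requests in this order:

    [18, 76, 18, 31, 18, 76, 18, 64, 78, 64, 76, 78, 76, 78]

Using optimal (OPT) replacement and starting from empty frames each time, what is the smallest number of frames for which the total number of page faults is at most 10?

f=1: 14 faults
f=2: 7 faults
f=3: 5 faults
f=4: 5 faults
f=5: 5 faults
Smallest f with faults ≤ 10 is 2.

2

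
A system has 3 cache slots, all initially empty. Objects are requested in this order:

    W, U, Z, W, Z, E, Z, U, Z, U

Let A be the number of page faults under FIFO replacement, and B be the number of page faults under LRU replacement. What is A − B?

-1

Under FIFO: F F F . . F . . . . → 4 faults.
Under LRU: F F F . . F . F . . → 5 faults.
A − B = 4 − 5 = -1.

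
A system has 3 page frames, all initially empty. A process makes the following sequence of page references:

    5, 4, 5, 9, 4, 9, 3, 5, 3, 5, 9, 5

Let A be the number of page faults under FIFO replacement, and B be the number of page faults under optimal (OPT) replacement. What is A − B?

1

Under FIFO: F F . F . . F F . . . . → 5 faults.
Under OPT: F F . F . . F . . . . . → 4 faults.
A − B = 5 − 4 = 1.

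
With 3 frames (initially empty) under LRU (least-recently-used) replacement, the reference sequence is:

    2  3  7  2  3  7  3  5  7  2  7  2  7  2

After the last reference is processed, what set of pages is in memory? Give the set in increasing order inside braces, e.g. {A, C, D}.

{2, 5, 7}

2: miss, frames (2)
3: miss, frames (2 3)
7: miss, frames (2 3 7)
2: hit
3: hit
7: hit
3: hit
5: miss, evict 2, frames (7 3 5)
7: hit
2: miss, evict 3, frames (5 7 2)
7: hit
2: hit
7: hit
2: hit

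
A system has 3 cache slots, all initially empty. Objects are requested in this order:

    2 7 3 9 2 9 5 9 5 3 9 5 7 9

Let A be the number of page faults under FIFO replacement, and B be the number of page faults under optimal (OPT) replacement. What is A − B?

3

Under FIFO: F F F F F . F . . F F . F . → 9 faults.
Under OPT: F F F F . . F . . . . . F . → 6 faults.
A − B = 9 − 6 = 3.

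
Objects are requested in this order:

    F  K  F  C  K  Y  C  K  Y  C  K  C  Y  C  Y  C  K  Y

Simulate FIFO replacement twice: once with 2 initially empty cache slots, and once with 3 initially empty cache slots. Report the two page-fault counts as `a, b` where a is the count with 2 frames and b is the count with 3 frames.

8, 4

2 frames: F F . F . F . F . F . . F . . . F . → 8 faults.
3 frames: F F . F . F . . . . . . . . . . . . → 4 faults.
4 < 8: adding a frame reduced faults, as is typical.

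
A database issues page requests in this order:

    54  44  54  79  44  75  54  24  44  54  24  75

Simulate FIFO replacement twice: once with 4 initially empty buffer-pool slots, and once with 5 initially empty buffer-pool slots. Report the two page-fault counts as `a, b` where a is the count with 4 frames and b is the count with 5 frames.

6, 5

4 frames: F F . F . F . F . F . . → 6 faults.
5 frames: F F . F . F . F . . . . → 5 faults.
5 < 6: adding a frame reduced faults, as is typical.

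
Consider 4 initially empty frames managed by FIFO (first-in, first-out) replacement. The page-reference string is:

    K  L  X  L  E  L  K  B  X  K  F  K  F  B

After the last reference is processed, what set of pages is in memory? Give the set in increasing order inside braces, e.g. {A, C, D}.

K → fault, frames (K)
L → fault, frames (K L)
X → fault, frames (K L X)
L → hit
E → fault, frames (K L X E)
L → hit
K → hit
B → fault, evict K, frames (L X E B)
X → hit
K → fault, evict L, frames (X E B K)
F → fault, evict X, frames (E B K F)
K → hit
F → hit
B → hit

{B, E, F, K}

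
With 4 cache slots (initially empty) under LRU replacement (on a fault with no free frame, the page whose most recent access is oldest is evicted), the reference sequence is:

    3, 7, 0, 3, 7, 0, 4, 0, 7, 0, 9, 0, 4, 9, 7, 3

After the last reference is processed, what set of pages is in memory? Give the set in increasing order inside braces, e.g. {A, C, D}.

{3, 4, 7, 9}

3: fault, frames {3}
7: fault, frames {3,7}
0: fault, frames {3,7,0}
3: hit
7: hit
0: hit
4: fault, frames {3,7,0,4}
0: hit
7: hit
0: hit
9: fault, evict 3, frames {4,7,0,9}
0: hit
4: hit
9: hit
7: hit
3: fault, evict 0, frames {4,9,7,3}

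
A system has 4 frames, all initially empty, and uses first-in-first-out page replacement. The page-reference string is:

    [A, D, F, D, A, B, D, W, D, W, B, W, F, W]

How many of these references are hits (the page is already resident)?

9

A -> miss, frames (A)
D -> miss, frames (A D)
F -> miss, frames (A D F)
D -> hit
A -> hit
B -> miss, frames (A D F B)
D -> hit
W -> miss, evict A, frames (D F B W)
D -> hit
W -> hit
B -> hit
W -> hit
F -> hit
W -> hit
Hits: 9.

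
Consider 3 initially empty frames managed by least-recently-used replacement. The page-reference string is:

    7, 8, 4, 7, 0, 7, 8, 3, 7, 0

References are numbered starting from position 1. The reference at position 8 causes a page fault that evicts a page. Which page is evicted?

pos 1: 7 -> fault, frames (7)
pos 2: 8 -> fault, frames (7 8)
pos 3: 4 -> fault, frames (7 8 4)
pos 4: 7 -> hit
pos 5: 0 -> fault, evict 8, frames (4 7 0)
pos 6: 7 -> hit
pos 7: 8 -> fault, evict 4, frames (0 7 8)
pos 8: 3 -> fault, evict 0, frames (7 8 3)
At position 8, page 0 is evicted.

0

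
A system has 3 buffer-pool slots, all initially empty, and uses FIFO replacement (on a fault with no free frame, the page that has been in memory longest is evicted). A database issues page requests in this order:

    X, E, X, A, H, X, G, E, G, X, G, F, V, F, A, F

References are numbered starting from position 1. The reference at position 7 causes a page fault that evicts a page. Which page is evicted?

A

pos 1: X → fault, frames (X)
pos 2: E → fault, frames (X E)
pos 3: X → hit
pos 4: A → fault, frames (X E A)
pos 5: H → fault, evict X, frames (E A H)
pos 6: X → fault, evict E, frames (A H X)
pos 7: G → fault, evict A, frames (H X G)
At position 7, page A is evicted.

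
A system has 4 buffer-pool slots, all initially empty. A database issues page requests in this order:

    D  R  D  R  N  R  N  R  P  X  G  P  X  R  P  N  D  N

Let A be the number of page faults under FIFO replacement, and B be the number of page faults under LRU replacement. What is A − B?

1

Under FIFO: F F . . F . . . F F F . . F . F F . → 9 faults.
Under LRU: F F . . F . . . F F F . . . . F F . → 8 faults.
A − B = 9 − 8 = 1.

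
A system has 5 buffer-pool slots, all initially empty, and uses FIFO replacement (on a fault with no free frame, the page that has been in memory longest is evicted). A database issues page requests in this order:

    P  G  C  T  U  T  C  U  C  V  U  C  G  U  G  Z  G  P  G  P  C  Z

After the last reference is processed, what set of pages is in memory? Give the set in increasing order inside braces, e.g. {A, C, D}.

P: miss, frames {P}
G: miss, frames {P,G}
C: miss, frames {P,G,C}
T: miss, frames {P,G,C,T}
U: miss, frames {P,G,C,T,U}
T: hit
C: hit
U: hit
C: hit
V: miss, evict P, frames {G,C,T,U,V}
U: hit
C: hit
G: hit
U: hit
G: hit
Z: miss, evict G, frames {C,T,U,V,Z}
G: miss, evict C, frames {T,U,V,Z,G}
P: miss, evict T, frames {U,V,Z,G,P}
G: hit
P: hit
C: miss, evict U, frames {V,Z,G,P,C}
Z: hit

{C, G, P, V, Z}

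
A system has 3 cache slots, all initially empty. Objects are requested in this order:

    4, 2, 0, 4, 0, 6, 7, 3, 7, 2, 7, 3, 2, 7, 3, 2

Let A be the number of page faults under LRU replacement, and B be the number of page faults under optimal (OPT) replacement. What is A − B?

Under LRU: F F F . . F F F . F . . . . . . → 7 faults.
Under OPT: F F F . . F F F . . . . . . . . → 6 faults.
A − B = 7 − 6 = 1.

1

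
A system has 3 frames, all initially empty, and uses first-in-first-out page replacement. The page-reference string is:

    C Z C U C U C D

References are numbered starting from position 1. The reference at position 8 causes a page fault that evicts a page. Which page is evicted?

pos 1: C -> miss, frames {C}
pos 2: Z -> miss, frames {C,Z}
pos 3: C -> hit
pos 4: U -> miss, frames {C,Z,U}
pos 5: C -> hit
pos 6: U -> hit
pos 7: C -> hit
pos 8: D -> miss, evict C, frames {Z,U,D}
At position 8, page C is evicted.

C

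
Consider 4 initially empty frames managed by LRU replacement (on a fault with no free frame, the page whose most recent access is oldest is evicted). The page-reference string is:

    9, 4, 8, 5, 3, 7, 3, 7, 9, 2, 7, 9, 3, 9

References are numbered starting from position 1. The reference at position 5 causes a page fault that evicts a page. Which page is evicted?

pos 1: 9 → fault, frames [9]
pos 2: 4 → fault, frames [9, 4]
pos 3: 8 → fault, frames [9, 4, 8]
pos 4: 5 → fault, frames [9, 4, 8, 5]
pos 5: 3 → fault, evict 9, frames [4, 8, 5, 3]
At position 5, page 9 is evicted.

9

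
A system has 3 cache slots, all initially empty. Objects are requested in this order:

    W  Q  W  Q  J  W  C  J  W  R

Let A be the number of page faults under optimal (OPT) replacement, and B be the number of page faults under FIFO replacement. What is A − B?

-1

Under OPT: F F . . F . F . . F → 5 faults.
Under FIFO: F F . . F . F . F F → 6 faults.
A − B = 5 − 6 = -1.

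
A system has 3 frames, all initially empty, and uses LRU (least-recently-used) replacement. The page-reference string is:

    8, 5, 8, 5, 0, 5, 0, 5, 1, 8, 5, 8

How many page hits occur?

7

8 -> fault, frames {8}
5 -> fault, frames {8,5}
8 -> hit
5 -> hit
0 -> fault, frames {8,5,0}
5 -> hit
0 -> hit
5 -> hit
1 -> fault, evict 8, frames {0,5,1}
8 -> fault, evict 0, frames {5,1,8}
5 -> hit
8 -> hit
Hits: 7.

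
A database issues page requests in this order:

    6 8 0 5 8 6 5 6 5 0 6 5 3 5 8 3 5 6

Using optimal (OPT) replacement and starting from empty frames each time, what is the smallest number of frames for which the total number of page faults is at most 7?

4

f=1: 18 faults
f=2: 11 faults
f=3: 8 faults
f=4: 5 faults
f=5: 5 faults
Smallest f with faults ≤ 7 is 4.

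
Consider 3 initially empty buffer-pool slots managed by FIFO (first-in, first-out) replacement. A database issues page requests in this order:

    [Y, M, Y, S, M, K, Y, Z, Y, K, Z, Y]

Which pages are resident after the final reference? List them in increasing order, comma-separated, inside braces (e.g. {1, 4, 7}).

{K, Y, Z}

Y -> miss, frames (Y)
M -> miss, frames (Y M)
Y -> hit
S -> miss, frames (Y M S)
M -> hit
K -> miss, evict Y, frames (M S K)
Y -> miss, evict M, frames (S K Y)
Z -> miss, evict S, frames (K Y Z)
Y -> hit
K -> hit
Z -> hit
Y -> hit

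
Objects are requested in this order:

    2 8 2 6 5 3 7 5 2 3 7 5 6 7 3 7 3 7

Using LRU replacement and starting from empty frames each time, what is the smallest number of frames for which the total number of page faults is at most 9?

f=1: 18 faults
f=2: 14 faults
f=3: 12 faults
f=4: 8 faults
f=5: 6 faults
f=6: 6 faults
Smallest f with faults ≤ 9 is 4.

4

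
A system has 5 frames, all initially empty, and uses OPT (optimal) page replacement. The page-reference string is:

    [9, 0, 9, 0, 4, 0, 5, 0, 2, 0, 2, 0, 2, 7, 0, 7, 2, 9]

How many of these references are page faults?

9 -> miss, frames [9]
0 -> miss, frames [9, 0]
9 -> hit
0 -> hit
4 -> miss, frames [9, 0, 4]
0 -> hit
5 -> miss, frames [9, 0, 4, 5]
0 -> hit
2 -> miss, frames [9, 0, 4, 5, 2]
0 -> hit
2 -> hit
0 -> hit
2 -> hit
7 -> miss, evict 5, frames [9, 0, 4, 2, 7]
0 -> hit
7 -> hit
2 -> hit
9 -> hit
Page faults: 6.

6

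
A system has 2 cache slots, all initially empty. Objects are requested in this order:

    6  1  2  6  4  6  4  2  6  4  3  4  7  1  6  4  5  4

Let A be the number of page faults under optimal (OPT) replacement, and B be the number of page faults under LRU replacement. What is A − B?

Under OPT: F F F . F . . F . F F . F F F . F . → 11 faults.
Under LRU: F F F F F . . F F F F . F F F F F . → 14 faults.
A − B = 11 − 14 = -3.

-3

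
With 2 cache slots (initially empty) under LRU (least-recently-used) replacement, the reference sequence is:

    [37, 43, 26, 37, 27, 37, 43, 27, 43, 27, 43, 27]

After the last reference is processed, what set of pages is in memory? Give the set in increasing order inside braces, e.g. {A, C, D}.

37: fault, frames {37}
43: fault, frames {37,43}
26: fault, evict 37, frames {43,26}
37: fault, evict 43, frames {26,37}
27: fault, evict 26, frames {37,27}
37: hit
43: fault, evict 27, frames {37,43}
27: fault, evict 37, frames {43,27}
43: hit
27: hit
43: hit
27: hit

{27, 43}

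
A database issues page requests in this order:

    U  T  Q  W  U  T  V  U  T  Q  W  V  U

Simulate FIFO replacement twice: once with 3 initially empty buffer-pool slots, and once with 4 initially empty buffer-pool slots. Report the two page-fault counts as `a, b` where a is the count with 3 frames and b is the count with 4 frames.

3 frames: F F F F F F F . . F F . F → 10 faults.
4 frames: F F F F . . F F F F F F F → 11 faults.
11 > 10: adding a frame increased faults — Belady's anomaly.

10, 11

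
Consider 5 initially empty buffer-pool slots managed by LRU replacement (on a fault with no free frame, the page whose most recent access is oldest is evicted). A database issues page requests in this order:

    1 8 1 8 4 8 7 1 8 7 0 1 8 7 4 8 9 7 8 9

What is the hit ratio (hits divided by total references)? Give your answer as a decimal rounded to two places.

1 → miss, frames {1}
8 → miss, frames {1,8}
1 → hit
8 → hit
4 → miss, frames {1,8,4}
8 → hit
7 → miss, frames {1,4,8,7}
1 → hit
8 → hit
7 → hit
0 → miss, frames {4,1,8,7,0}
1 → hit
8 → hit
7 → hit
4 → hit
8 → hit
9 → miss, evict 0, frames {1,7,4,8,9}
7 → hit
8 → hit
9 → hit
Hits: 14 of 20 references → 14/20 = 0.7000.

0.70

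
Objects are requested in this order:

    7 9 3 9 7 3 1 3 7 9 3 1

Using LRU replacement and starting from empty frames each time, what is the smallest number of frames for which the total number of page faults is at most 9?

f=1: 12 faults
f=2: 10 faults
f=3: 6 faults
f=4: 4 faults
Smallest f with faults ≤ 9 is 3.

3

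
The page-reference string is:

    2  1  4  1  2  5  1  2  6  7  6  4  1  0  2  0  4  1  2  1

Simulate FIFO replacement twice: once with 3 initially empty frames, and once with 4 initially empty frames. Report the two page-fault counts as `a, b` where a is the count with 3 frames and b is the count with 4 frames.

3 frames: F F F . . F . F F F . F F F F . F F . . → 13 faults.
4 frames: F F F . . F . . F F . . F F F . F . . . → 10 faults.
10 < 13: adding a frame reduced faults, as is typical.

13, 10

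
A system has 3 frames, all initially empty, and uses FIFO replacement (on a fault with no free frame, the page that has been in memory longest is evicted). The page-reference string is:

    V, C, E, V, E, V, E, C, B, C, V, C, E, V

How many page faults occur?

7

V → fault, frames [V]
C → fault, frames [V, C]
E → fault, frames [V, C, E]
V → hit
E → hit
V → hit
E → hit
C → hit
B → fault, evict V, frames [C, E, B]
C → hit
V → fault, evict C, frames [E, B, V]
C → fault, evict E, frames [B, V, C]
E → fault, evict B, frames [V, C, E]
V → hit
Page faults: 7.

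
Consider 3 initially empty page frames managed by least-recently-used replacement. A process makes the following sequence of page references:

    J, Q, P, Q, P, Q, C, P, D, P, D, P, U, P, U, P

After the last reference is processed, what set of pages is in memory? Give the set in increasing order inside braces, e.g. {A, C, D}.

{D, P, U}

J: miss, frames {J}
Q: miss, frames {J,Q}
P: miss, frames {J,Q,P}
Q: hit
P: hit
Q: hit
C: miss, evict J, frames {P,Q,C}
P: hit
D: miss, evict Q, frames {C,P,D}
P: hit
D: hit
P: hit
U: miss, evict C, frames {D,P,U}
P: hit
U: hit
P: hit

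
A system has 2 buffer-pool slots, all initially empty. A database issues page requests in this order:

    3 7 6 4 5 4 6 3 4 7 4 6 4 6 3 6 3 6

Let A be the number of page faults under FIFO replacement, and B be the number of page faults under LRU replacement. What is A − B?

Under FIFO: F F F F F . F F F F . F F . F F . . → 13 faults.
Under LRU: F F F F F . F F F F . F . . F . . . → 11 faults.
A − B = 13 − 11 = 2.

2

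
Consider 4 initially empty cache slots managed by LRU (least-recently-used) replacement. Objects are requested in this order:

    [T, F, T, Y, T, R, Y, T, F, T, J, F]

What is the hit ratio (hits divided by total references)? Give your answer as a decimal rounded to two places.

T → fault, frames {T}
F → fault, frames {T,F}
T → hit
Y → fault, frames {F,T,Y}
T → hit
R → fault, frames {F,Y,T,R}
Y → hit
T → hit
F → hit
T → hit
J → fault, evict R, frames {Y,F,T,J}
F → hit
Hits: 7 of 12 references → 7/12 = 0.5833.

0.58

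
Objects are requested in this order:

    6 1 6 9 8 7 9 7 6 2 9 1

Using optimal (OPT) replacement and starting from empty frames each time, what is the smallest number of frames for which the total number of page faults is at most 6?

f=1: 12 faults
f=2: 8 faults
f=3: 7 faults
f=4: 6 faults
f=5: 6 faults
f=6: 6 faults
Smallest f with faults ≤ 6 is 4.

4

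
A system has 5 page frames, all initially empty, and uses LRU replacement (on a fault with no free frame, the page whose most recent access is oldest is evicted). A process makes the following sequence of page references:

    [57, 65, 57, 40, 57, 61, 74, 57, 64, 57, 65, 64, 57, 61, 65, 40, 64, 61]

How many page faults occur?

57 → miss, frames [57]
65 → miss, frames [57, 65]
57 → hit
40 → miss, frames [65, 57, 40]
57 → hit
61 → miss, frames [65, 40, 57, 61]
74 → miss, frames [65, 40, 57, 61, 74]
57 → hit
64 → miss, evict 65, frames [40, 61, 74, 57, 64]
57 → hit
65 → miss, evict 40, frames [61, 74, 64, 57, 65]
64 → hit
57 → hit
61 → hit
65 → hit
40 → miss, evict 74, frames [64, 57, 61, 65, 40]
64 → hit
61 → hit
Page faults: 8.

8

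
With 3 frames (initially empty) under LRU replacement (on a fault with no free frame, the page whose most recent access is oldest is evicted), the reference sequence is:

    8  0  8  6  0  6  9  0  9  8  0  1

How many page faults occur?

8: fault, frames [8]
0: fault, frames [8, 0]
8: hit
6: fault, frames [0, 8, 6]
0: hit
6: hit
9: fault, evict 8, frames [0, 6, 9]
0: hit
9: hit
8: fault, evict 6, frames [0, 9, 8]
0: hit
1: fault, evict 9, frames [8, 0, 1]
Page faults: 6.

6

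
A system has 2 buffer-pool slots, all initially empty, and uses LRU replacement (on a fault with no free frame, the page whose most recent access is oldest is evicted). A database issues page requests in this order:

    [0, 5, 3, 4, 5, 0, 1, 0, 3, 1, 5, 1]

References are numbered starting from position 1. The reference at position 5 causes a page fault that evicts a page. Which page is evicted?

3

pos 1: 0 → fault, frames (0)
pos 2: 5 → fault, frames (0 5)
pos 3: 3 → fault, evict 0, frames (5 3)
pos 4: 4 → fault, evict 5, frames (3 4)
pos 5: 5 → fault, evict 3, frames (4 5)
At position 5, page 3 is evicted.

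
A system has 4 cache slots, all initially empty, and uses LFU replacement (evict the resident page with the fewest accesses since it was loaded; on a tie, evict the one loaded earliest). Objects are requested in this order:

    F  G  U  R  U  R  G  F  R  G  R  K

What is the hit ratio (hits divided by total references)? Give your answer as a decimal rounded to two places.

0.58

F: fault, frames (F)
G: fault, frames (F G)
U: fault, frames (F G U)
R: fault, frames (F G U R)
U: hit
R: hit
G: hit
F: hit
R: hit
G: hit
R: hit
K: fault, evict F, frames (G U R K)
Hits: 7 of 12 references → 7/12 = 0.5833.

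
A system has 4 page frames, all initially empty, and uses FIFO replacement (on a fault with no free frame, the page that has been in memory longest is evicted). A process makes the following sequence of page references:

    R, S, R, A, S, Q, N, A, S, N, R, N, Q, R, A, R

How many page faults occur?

6

R → miss, frames {R}
S → miss, frames {R,S}
R → hit
A → miss, frames {R,S,A}
S → hit
Q → miss, frames {R,S,A,Q}
N → miss, evict R, frames {S,A,Q,N}
A → hit
S → hit
N → hit
R → miss, evict S, frames {A,Q,N,R}
N → hit
Q → hit
R → hit
A → hit
R → hit
Page faults: 6.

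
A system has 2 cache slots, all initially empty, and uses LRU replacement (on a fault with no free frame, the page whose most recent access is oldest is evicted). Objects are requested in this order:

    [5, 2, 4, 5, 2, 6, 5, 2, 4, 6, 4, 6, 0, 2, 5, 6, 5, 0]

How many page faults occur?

5 → fault, frames (5)
2 → fault, frames (5 2)
4 → fault, evict 5, frames (2 4)
5 → fault, evict 2, frames (4 5)
2 → fault, evict 4, frames (5 2)
6 → fault, evict 5, frames (2 6)
5 → fault, evict 2, frames (6 5)
2 → fault, evict 6, frames (5 2)
4 → fault, evict 5, frames (2 4)
6 → fault, evict 2, frames (4 6)
4 → hit
6 → hit
0 → fault, evict 4, frames (6 0)
2 → fault, evict 6, frames (0 2)
5 → fault, evict 0, frames (2 5)
6 → fault, evict 2, frames (5 6)
5 → hit
0 → fault, evict 6, frames (5 0)
Page faults: 15.

15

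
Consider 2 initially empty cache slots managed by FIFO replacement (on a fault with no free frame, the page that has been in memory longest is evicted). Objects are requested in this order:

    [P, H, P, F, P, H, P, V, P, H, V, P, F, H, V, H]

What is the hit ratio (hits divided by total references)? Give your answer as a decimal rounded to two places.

0.19

P: miss, frames {P}
H: miss, frames {P,H}
P: hit
F: miss, evict P, frames {H,F}
P: miss, evict H, frames {F,P}
H: miss, evict F, frames {P,H}
P: hit
V: miss, evict P, frames {H,V}
P: miss, evict H, frames {V,P}
H: miss, evict V, frames {P,H}
V: miss, evict P, frames {H,V}
P: miss, evict H, frames {V,P}
F: miss, evict V, frames {P,F}
H: miss, evict P, frames {F,H}
V: miss, evict F, frames {H,V}
H: hit
Hits: 3 of 16 references → 3/16 = 0.1875.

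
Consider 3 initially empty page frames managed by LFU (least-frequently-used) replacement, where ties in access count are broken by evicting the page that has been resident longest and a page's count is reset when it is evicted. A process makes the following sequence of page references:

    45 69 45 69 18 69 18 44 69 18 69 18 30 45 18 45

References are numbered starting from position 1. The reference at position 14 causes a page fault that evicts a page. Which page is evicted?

30

pos 1: 45 → miss, frames {45}
pos 2: 69 → miss, frames {45,69}
pos 3: 45 → hit
pos 4: 69 → hit
pos 5: 18 → miss, frames {45,69,18}
pos 6: 69 → hit
pos 7: 18 → hit
pos 8: 44 → miss, evict 45, frames {69,18,44}
pos 9: 69 → hit
pos 10: 18 → hit
pos 11: 69 → hit
pos 12: 18 → hit
pos 13: 30 → miss, evict 44, frames {69,18,30}
pos 14: 45 → miss, evict 30, frames {69,18,45}
At position 14, page 30 is evicted.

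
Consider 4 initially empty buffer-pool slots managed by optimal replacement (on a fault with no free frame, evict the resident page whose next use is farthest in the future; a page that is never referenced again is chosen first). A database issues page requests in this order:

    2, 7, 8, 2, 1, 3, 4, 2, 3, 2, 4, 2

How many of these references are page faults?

6

2: miss, frames {2}
7: miss, frames {2,7}
8: miss, frames {2,7,8}
2: hit
1: miss, frames {2,7,8,1}
3: miss, evict 1, frames {2,7,8,3}
4: miss, evict 8, frames {2,7,3,4}
2: hit
3: hit
2: hit
4: hit
2: hit
Page faults: 6.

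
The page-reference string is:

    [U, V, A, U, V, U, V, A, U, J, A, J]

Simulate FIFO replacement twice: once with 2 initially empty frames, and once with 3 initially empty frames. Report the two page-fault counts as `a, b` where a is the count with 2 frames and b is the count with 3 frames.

9, 4

2 frames: F F F F F . . F F F F . → 9 faults.
3 frames: F F F . . . . . . F . . → 4 faults.
4 < 9: adding a frame reduced faults, as is typical.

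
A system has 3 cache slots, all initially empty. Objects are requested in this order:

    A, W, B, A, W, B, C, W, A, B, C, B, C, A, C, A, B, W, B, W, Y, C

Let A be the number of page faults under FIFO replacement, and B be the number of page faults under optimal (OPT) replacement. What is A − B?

Under FIFO: F F F . . . F . F . . . . . . . . F F . F F → 9 faults.
Under OPT: F F F . . . F . . F . . . . . . . F . . F . → 7 faults.
A − B = 9 − 7 = 2.

2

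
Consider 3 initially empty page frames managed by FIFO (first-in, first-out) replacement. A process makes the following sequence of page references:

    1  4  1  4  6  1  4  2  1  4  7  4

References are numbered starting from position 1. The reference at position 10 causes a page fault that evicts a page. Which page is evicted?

6

pos 1: 1: fault, frames {1}
pos 2: 4: fault, frames {1,4}
pos 3: 1: hit
pos 4: 4: hit
pos 5: 6: fault, frames {1,4,6}
pos 6: 1: hit
pos 7: 4: hit
pos 8: 2: fault, evict 1, frames {4,6,2}
pos 9: 1: fault, evict 4, frames {6,2,1}
pos 10: 4: fault, evict 6, frames {2,1,4}
At position 10, page 6 is evicted.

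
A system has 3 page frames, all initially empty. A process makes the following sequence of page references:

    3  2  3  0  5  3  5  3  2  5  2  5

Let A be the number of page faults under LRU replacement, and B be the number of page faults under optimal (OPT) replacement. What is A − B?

Under LRU: F F . F F . . . F . . . → 5 faults.
Under OPT: F F . F F . . . . . . . → 4 faults.
A − B = 5 − 4 = 1.

1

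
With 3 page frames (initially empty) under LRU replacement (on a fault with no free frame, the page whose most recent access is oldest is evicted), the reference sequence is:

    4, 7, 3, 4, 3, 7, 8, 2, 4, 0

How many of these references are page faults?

4 → miss, frames {4}
7 → miss, frames {4,7}
3 → miss, frames {4,7,3}
4 → hit
3 → hit
7 → hit
8 → miss, evict 4, frames {3,7,8}
2 → miss, evict 3, frames {7,8,2}
4 → miss, evict 7, frames {8,2,4}
0 → miss, evict 8, frames {2,4,0}
Page faults: 7.

7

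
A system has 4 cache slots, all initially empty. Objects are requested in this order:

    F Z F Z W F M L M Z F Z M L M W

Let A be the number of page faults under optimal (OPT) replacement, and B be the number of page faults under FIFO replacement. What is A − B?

-2

Under OPT: F F . . F . F F . . . . . . . F → 6 faults.
Under FIFO: F F . . F . F F . . F F . . . F → 8 faults.
A − B = 6 − 8 = -2.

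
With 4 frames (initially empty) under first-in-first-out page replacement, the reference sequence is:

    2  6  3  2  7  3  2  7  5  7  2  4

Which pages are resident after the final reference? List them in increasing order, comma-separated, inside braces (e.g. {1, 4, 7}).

{2, 4, 5, 7}

2 → fault, frames [2]
6 → fault, frames [2, 6]
3 → fault, frames [2, 6, 3]
2 → hit
7 → fault, frames [2, 6, 3, 7]
3 → hit
2 → hit
7 → hit
5 → fault, evict 2, frames [6, 3, 7, 5]
7 → hit
2 → fault, evict 6, frames [3, 7, 5, 2]
4 → fault, evict 3, frames [7, 5, 2, 4]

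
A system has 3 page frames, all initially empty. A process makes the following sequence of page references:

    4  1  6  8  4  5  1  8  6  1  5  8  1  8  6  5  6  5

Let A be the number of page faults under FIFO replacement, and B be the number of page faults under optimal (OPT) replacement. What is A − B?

6

Under FIFO: F F F F F F F F F . F . F F F F . . → 14 faults.
Under OPT: F F F F . F . . F . . F . . . F . . → 8 faults.
A − B = 14 − 8 = 6.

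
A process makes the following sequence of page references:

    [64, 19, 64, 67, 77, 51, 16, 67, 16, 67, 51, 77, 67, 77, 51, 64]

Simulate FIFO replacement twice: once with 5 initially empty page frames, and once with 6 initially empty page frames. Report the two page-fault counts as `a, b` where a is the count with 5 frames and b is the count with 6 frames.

5 frames: F F . F F F F . . . . . . . . F → 7 faults.
6 frames: F F . F F F F . . . . . . . . . → 6 faults.
6 < 7: adding a frame reduced faults, as is typical.

7, 6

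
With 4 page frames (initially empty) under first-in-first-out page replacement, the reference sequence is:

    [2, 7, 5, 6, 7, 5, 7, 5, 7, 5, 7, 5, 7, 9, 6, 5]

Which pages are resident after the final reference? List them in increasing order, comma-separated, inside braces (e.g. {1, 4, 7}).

{5, 6, 7, 9}

2 → fault, frames [2]
7 → fault, frames [2, 7]
5 → fault, frames [2, 7, 5]
6 → fault, frames [2, 7, 5, 6]
7 → hit
5 → hit
7 → hit
5 → hit
7 → hit
5 → hit
7 → hit
5 → hit
7 → hit
9 → fault, evict 2, frames [7, 5, 6, 9]
6 → hit
5 → hit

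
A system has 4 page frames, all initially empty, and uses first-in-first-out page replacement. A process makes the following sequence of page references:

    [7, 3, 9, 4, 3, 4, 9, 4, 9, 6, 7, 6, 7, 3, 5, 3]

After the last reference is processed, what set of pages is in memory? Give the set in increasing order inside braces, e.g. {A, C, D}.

{3, 5, 6, 7}

7 → fault, frames {7}
3 → fault, frames {7,3}
9 → fault, frames {7,3,9}
4 → fault, frames {7,3,9,4}
3 → hit
4 → hit
9 → hit
4 → hit
9 → hit
6 → fault, evict 7, frames {3,9,4,6}
7 → fault, evict 3, frames {9,4,6,7}
6 → hit
7 → hit
3 → fault, evict 9, frames {4,6,7,3}
5 → fault, evict 4, frames {6,7,3,5}
3 → hit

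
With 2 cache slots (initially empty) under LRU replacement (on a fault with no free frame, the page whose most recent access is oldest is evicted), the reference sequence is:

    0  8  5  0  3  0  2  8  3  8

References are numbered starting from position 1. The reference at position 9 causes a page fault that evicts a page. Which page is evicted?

2

pos 1: 0 -> fault, frames (0)
pos 2: 8 -> fault, frames (0 8)
pos 3: 5 -> fault, evict 0, frames (8 5)
pos 4: 0 -> fault, evict 8, frames (5 0)
pos 5: 3 -> fault, evict 5, frames (0 3)
pos 6: 0 -> hit
pos 7: 2 -> fault, evict 3, frames (0 2)
pos 8: 8 -> fault, evict 0, frames (2 8)
pos 9: 3 -> fault, evict 2, frames (8 3)
At position 9, page 2 is evicted.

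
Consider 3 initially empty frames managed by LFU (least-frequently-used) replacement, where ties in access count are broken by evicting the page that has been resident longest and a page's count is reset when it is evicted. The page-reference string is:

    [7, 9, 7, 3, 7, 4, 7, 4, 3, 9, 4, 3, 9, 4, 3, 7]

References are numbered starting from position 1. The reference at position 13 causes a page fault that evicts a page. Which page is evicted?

3

pos 1: 7 → miss, frames [7]
pos 2: 9 → miss, frames [7, 9]
pos 3: 7 → hit
pos 4: 3 → miss, frames [7, 9, 3]
pos 5: 7 → hit
pos 6: 4 → miss, evict 9, frames [7, 3, 4]
pos 7: 7 → hit
pos 8: 4 → hit
pos 9: 3 → hit
pos 10: 9 → miss, evict 3, frames [7, 4, 9]
pos 11: 4 → hit
pos 12: 3 → miss, evict 9, frames [7, 4, 3]
pos 13: 9 → miss, evict 3, frames [7, 4, 9]
At position 13, page 3 is evicted.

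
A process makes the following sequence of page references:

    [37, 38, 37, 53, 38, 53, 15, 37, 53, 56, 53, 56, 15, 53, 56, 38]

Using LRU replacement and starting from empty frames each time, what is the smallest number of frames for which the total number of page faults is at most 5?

f=1: 16 faults
f=2: 12 faults
f=3: 8 faults
f=4: 6 faults
f=5: 5 faults
Smallest f with faults ≤ 5 is 5.

5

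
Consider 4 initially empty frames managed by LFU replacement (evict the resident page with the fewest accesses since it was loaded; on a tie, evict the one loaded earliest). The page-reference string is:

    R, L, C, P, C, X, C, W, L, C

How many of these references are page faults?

7

R → miss, frames {R}
L → miss, frames {R,L}
C → miss, frames {R,L,C}
P → miss, frames {R,L,C,P}
C → hit
X → miss, evict R, frames {L,C,P,X}
C → hit
W → miss, evict L, frames {C,P,X,W}
L → miss, evict P, frames {C,X,W,L}
C → hit
Page faults: 7.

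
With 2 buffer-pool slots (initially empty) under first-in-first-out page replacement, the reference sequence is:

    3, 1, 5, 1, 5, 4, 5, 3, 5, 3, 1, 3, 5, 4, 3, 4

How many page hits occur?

5

3 -> miss, frames [3]
1 -> miss, frames [3, 1]
5 -> miss, evict 3, frames [1, 5]
1 -> hit
5 -> hit
4 -> miss, evict 1, frames [5, 4]
5 -> hit
3 -> miss, evict 5, frames [4, 3]
5 -> miss, evict 4, frames [3, 5]
3 -> hit
1 -> miss, evict 3, frames [5, 1]
3 -> miss, evict 5, frames [1, 3]
5 -> miss, evict 1, frames [3, 5]
4 -> miss, evict 3, frames [5, 4]
3 -> miss, evict 5, frames [4, 3]
4 -> hit
Hits: 5.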